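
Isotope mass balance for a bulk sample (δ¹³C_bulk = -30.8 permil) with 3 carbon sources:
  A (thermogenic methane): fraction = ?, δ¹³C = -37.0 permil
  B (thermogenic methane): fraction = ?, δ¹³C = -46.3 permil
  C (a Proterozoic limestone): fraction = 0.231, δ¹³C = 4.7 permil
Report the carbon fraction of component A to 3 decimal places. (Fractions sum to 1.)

Let f_A and f_B be the unknown fractions; fractions sum to 1 so f_A + f_B = 0.769.
Mass balance: Σ fᵢ·δᵢ = δ_bulk ⇒ f_A·(-37.0) + f_B·(-46.3) = -30.8 − (1.086) = -31.886
Substitute f_B = 0.769 − f_A:
f_A·(-37.0 − -46.3) = -31.886 − 0.769×(-46.3) = 3.719
f_A = 3.719 / 9.3 = 0.3999

0.400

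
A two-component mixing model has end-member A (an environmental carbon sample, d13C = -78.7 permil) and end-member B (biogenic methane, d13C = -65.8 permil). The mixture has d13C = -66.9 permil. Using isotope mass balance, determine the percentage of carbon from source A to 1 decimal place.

8.5%

δ_mix = f_A·δ_A + (1 − f_A)·δ_B  ⇒  f_A = (δ_mix − δ_B)/(δ_A − δ_B)
f_A = (-66.9 − (-65.8)) / (-78.7 − (-65.8))
f_A = -1.1 / -12.9 = 0.0853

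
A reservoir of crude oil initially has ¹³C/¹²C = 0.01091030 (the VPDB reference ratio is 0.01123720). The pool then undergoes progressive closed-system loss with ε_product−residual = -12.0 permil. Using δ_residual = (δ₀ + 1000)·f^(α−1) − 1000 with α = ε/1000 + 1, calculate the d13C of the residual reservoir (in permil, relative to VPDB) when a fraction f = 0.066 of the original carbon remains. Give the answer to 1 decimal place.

δ₀ = (0.01091030/0.01123720 − 1)×1000 = (0.970909 − 1)×1000 = -29.091 permil
α − 1 = ε/1000 = -0.0120
f^(α−1) = 0.066^(-0.0120) = 1.033155
δ_res = (-29.091 + 1000) × 1.033155 − 1000 = 1003.100 − 1000 = 3.10 permil

3.1 permil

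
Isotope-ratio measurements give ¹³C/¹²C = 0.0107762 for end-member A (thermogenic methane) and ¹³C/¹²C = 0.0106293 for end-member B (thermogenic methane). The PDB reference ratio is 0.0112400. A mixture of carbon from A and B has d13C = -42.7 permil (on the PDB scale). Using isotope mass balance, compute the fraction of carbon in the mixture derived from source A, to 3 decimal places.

δ_A = (0.0107762/0.0112400 − 1)×1000 = (0.958737 − 1)×1000 = -41.263 permil
δ_B = (0.0106293/0.0112400 − 1)×1000 = (0.945667 − 1)×1000 = -54.333 permil
f_A = (δ_mix − δ_B)/(δ_A − δ_B) = (-42.7 − (-54.333))/(-41.263 − (-54.333))
f_A = 11.633 / 13.069 = 0.8901

0.890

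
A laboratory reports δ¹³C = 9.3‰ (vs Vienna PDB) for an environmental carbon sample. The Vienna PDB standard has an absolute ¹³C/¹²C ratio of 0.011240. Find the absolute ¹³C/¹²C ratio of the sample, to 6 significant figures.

0.0113445

R_sample = R_standard × (δ¹³C/1000 + 1)
R_sample = 0.011240 × (9.3/1000 + 1) = 0.011240 × 1.009300
R_sample = 0.0113445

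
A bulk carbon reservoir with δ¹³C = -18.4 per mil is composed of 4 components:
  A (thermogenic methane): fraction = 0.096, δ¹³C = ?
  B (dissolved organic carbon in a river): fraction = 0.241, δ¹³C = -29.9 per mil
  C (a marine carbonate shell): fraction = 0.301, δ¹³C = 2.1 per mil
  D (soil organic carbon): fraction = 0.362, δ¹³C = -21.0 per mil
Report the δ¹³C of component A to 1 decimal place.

-44.0 per mil

Isotope mass balance: δ_bulk = Σ fᵢ·δᵢ.
-18.4 = 0.096×δ_A + 0.241×(-29.9) + 0.301×(2.1) + 0.362×(-21.0)
0.096·δ_A = -18.4 − (-14.176) = -4.224
δ_A = -4.224 / 0.096 = -44.00 per mil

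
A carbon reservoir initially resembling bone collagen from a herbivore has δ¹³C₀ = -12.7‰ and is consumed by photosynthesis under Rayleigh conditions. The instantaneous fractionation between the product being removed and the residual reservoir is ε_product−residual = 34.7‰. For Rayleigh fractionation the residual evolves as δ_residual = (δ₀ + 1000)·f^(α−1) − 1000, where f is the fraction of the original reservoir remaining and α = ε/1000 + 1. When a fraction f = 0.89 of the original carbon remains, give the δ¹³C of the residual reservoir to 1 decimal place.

-16.7‰

Rayleigh residual: δ_res = (δ₀ + 1000)·f^(α−1) − 1000
α = ε/1000 + 1 = 1.03470, so α − 1 = 0.03470
f^(α−1) = 0.89^(0.03470) = 0.995964
δ_res = (-12.7 + 1000) × 0.995964 − 1000 = 983.316 − 1000 = -16.68‰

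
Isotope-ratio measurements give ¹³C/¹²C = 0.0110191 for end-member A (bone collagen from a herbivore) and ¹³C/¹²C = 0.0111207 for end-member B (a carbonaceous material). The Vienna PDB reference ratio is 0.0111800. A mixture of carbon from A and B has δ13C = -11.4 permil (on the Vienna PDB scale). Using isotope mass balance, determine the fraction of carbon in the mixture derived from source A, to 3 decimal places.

δ_A = (0.0110191/0.0111800 − 1)×1000 = (0.985608 − 1)×1000 = -14.392 permil
δ_B = (0.0111207/0.0111800 − 1)×1000 = (0.994696 − 1)×1000 = -5.304 permil
f_A = (δ_mix − δ_B)/(δ_A − δ_B) = (-11.4 − (-5.304))/(-14.392 − (-5.304))
f_A = -6.096 / -9.088 = 0.6708

0.671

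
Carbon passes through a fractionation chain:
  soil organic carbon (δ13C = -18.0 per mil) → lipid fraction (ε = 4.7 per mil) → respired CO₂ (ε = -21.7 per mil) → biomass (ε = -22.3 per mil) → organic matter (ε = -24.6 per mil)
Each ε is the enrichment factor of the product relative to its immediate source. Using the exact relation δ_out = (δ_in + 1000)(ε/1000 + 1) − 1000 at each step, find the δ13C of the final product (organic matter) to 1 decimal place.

step 1: δ = (-18.00 + 1000)·(4.7/1000 + 1) − 1000 = -13.38 per mil
step 2: δ = (-13.38 + 1000)·(-21.7/1000 + 1) − 1000 = -34.79 per mil
step 3: δ = (-34.79 + 1000)·(-22.3/1000 + 1) − 1000 = -56.32 per mil
step 4: δ = (-56.32 + 1000)·(-24.6/1000 + 1) − 1000 = -79.53 per mil

-79.5 per mil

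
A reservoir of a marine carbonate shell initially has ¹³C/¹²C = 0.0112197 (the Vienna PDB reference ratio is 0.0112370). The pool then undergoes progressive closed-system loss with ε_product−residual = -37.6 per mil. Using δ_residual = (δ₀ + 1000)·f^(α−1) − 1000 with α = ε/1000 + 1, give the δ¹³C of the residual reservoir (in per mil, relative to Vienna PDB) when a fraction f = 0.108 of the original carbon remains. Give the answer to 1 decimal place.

δ₀ = (0.0112197/0.0112370 − 1)×1000 = (0.998460 − 1)×1000 = -1.540 per mil
α − 1 = ε/1000 = -0.0376
f^(α−1) = 0.108^(-0.0376) = 1.087285
δ_res = (-1.540 + 1000) × 1.087285 − 1000 = 1085.611 − 1000 = 85.61 per mil

85.6 per mil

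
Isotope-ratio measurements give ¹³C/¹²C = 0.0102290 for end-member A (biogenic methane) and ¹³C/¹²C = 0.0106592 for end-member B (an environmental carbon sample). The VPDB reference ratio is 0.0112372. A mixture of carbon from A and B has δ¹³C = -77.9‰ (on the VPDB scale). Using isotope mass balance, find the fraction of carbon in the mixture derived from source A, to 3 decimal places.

0.691

δ_A = (0.0102290/0.0112372 − 1)×1000 = (0.910280 − 1)×1000 = -89.720‰
δ_B = (0.0106592/0.0112372 − 1)×1000 = (0.948564 − 1)×1000 = -51.436‰
f_A = (δ_mix − δ_B)/(δ_A − δ_B) = (-77.9 − (-51.436))/(-89.720 − (-51.436))
f_A = -26.464 / -38.284 = 0.6913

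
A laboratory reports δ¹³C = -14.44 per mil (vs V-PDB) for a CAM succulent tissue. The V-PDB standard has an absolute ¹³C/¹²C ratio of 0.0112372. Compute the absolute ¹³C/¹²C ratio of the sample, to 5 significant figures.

R_sample = R_standard × (δ¹³C/1000 + 1)
R_sample = 0.0112372 × (-14.44/1000 + 1) = 0.0112372 × 0.985560
R_sample = 0.0110749

0.011075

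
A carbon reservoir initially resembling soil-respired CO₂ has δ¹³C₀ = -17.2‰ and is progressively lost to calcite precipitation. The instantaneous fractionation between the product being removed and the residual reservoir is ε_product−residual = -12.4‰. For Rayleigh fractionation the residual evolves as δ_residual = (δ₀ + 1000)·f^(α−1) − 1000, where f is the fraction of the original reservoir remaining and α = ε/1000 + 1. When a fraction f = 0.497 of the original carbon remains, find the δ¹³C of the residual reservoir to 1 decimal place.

-8.6‰

Rayleigh residual: δ_res = (δ₀ + 1000)·f^(α−1) − 1000
α = ε/1000 + 1 = 0.98760, so α − 1 = -0.01240
f^(α−1) = 0.497^(-0.01240) = 1.008707
δ_res = (-17.2 + 1000) × 1.008707 − 1000 = 991.358 − 1000 = -8.64‰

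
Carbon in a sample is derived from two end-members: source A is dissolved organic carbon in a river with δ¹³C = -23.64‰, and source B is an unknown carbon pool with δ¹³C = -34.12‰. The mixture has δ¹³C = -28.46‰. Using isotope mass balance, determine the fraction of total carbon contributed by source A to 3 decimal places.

0.540

δ_mix = f_A·δ_A + (1 − f_A)·δ_B  ⇒  f_A = (δ_mix − δ_B)/(δ_A − δ_B)
f_A = (-28.46 − (-34.12)) / (-23.64 − (-34.12))
f_A = 5.66 / 10.48 = 0.5401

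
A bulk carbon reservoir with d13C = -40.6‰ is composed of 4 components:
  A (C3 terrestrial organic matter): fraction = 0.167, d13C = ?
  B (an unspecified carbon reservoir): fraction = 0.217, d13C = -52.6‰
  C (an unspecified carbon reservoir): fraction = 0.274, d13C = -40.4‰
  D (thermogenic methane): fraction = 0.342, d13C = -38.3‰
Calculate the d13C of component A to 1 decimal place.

Isotope mass balance: δ_bulk = Σ fᵢ·δᵢ.
-40.6 = 0.167×δ_A + 0.217×(-52.6) + 0.274×(-40.4) + 0.342×(-38.3)
0.167·δ_A = -40.6 − (-35.582) = -5.018
δ_A = -5.018 / 0.167 = -30.05‰

-30.0‰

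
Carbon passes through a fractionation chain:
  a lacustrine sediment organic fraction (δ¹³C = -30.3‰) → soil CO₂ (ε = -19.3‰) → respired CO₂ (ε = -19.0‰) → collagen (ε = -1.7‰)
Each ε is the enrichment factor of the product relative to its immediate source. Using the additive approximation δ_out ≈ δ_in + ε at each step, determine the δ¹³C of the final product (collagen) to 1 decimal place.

-70.3‰

step 1: δ ≈ -30.3 + (-19.3) = -49.6‰
step 2: δ ≈ -49.6 + (-19.0) = -68.6‰
step 3: δ ≈ -68.6 + (-1.7) = -70.3‰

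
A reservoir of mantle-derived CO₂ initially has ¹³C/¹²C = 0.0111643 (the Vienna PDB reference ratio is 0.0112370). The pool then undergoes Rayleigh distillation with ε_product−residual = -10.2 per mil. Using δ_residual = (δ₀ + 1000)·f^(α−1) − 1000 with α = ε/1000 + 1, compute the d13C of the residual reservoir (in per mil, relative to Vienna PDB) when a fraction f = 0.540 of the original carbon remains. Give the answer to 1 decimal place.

-0.2 per mil

δ₀ = (0.0111643/0.0112370 − 1)×1000 = (0.993530 − 1)×1000 = -6.470 per mil
α − 1 = ε/1000 = -0.0102
f^(α−1) = 0.540^(-0.0102) = 1.006305
δ_res = (-6.470 + 1000) × 1.006305 − 1000 = 999.794 − 1000 = -0.21 per mil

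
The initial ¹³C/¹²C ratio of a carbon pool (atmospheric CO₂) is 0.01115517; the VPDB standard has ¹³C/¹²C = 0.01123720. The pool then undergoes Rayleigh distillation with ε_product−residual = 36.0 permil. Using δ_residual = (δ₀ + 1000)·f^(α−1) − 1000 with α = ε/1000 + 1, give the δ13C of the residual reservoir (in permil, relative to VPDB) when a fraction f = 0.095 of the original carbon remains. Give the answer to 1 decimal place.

-88.0 permil

δ₀ = (0.01115517/0.01123720 − 1)×1000 = (0.992700 − 1)×1000 = -7.300 permil
α − 1 = ε/1000 = 0.0360
f^(α−1) = 0.095^(0.0360) = 0.918751
δ_res = (-7.300 + 1000) × 0.918751 − 1000 = 912.045 − 1000 = -87.96 permil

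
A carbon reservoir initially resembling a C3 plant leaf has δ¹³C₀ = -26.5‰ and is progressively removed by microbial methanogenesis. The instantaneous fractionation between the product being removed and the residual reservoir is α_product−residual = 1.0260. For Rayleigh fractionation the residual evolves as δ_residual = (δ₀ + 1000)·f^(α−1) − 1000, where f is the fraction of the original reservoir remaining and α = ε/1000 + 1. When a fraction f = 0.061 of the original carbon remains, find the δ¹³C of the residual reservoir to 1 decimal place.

Rayleigh residual: δ_res = (δ₀ + 1000)·f^(α−1) − 1000
α − 1 = 0.02600
f^(α−1) = 0.061^(0.02600) = 0.929862
δ_res = (-26.5 + 1000) × 0.929862 − 1000 = 905.221 − 1000 = -94.78‰

-94.8‰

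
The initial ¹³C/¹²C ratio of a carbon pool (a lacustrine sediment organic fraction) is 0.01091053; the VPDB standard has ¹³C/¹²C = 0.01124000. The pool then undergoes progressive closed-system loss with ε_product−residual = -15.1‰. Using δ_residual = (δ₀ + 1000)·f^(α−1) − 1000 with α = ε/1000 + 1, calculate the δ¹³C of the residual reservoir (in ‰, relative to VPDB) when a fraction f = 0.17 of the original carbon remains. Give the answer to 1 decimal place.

δ₀ = (0.01091053/0.01124000 − 1)×1000 = (0.970688 − 1)×1000 = -29.312‰
α − 1 = ε/1000 = -0.0151
f^(α−1) = 0.17^(-0.0151) = 1.027118
δ_res = (-29.312 + 1000) × 1.027118 − 1000 = 997.011 − 1000 = -2.99‰

-3.0‰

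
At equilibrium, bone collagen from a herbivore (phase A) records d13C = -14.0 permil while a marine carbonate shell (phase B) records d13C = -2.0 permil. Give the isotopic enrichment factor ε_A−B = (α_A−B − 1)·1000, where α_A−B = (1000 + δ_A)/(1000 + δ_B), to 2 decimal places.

-12.02 permil

α_A−B = (1000 + -14.0) / (1000 + -2.0) = 986.0 / 998.0 = 0.987976
ε_A−B = (0.987976 − 1) × 1000 = -12.024 permil
(The approximation ε ≈ δ_A − δ_B would give -12.0 permil.)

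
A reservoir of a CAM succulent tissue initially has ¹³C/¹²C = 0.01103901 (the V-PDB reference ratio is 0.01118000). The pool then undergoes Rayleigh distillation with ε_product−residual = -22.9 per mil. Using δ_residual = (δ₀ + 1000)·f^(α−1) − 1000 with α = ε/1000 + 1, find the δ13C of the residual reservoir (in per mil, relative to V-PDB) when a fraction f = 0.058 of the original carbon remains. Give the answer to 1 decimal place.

δ₀ = (0.01103901/0.01118000 − 1)×1000 = (0.987389 − 1)×1000 = -12.611 per mil
α − 1 = ε/1000 = -0.0229
f^(α−1) = 0.058^(-0.0229) = 1.067376
δ_res = (-12.611 + 1000) × 1.067376 − 1000 = 1053.916 − 1000 = 53.92 per mil

53.9 per mil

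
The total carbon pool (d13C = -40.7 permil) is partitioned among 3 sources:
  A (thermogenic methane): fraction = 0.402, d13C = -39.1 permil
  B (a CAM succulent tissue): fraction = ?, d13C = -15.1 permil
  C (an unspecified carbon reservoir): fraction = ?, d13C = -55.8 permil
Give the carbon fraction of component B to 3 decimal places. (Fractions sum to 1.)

Let f_B and f_C be the unknown fractions; fractions sum to 1 so f_B + f_C = 0.598.
Mass balance: Σ fᵢ·δᵢ = δ_bulk ⇒ f_B·(-15.1) + f_C·(-55.8) = -40.7 − (-15.718) = -24.982
Substitute f_C = 0.598 − f_B:
f_B·(-15.1 − -55.8) = -24.982 − 0.598×(-55.8) = 8.387
f_B = 8.387 / 40.7 = 0.2061

0.206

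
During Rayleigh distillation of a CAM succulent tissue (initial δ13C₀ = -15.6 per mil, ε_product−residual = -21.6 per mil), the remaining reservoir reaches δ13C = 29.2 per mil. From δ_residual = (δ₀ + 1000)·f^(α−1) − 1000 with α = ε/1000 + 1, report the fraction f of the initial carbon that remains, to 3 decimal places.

α − 1 = ε/1000 = -0.0216
(δ_res + 1000)/(δ₀ + 1000) = (29.2 + 1000)/(-15.6 + 1000) = 1029.2/984.4 = 1.045510
f = 1.045510^(1/-0.0216) = exp(ln(1.045510)/-0.0216) = exp(0.04450/-0.0216)
f = exp(-2.0604) = 0.1274

0.127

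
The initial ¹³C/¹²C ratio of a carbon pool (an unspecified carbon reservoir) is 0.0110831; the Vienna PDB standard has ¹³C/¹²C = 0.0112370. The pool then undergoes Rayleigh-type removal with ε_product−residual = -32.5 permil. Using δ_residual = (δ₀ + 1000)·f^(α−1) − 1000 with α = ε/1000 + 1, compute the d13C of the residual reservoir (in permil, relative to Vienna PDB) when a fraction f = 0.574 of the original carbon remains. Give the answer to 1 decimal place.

4.3 permil

δ₀ = (0.0110831/0.0112370 − 1)×1000 = (0.986304 − 1)×1000 = -13.696 permil
α − 1 = ε/1000 = -0.0325
f^(α−1) = 0.574^(-0.0325) = 1.018205
δ_res = (-13.696 + 1000) × 1.018205 − 1000 = 1004.260 − 1000 = 4.26 permil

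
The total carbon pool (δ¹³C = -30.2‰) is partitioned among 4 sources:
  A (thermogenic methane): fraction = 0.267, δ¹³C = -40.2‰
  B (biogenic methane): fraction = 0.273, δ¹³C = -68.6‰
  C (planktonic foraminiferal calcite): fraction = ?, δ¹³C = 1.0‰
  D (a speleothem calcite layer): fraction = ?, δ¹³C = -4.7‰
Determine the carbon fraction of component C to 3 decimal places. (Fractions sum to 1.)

Let f_C and f_D be the unknown fractions; fractions sum to 1 so f_C + f_D = 0.460.
Mass balance: Σ fᵢ·δᵢ = δ_bulk ⇒ f_C·(1.0) + f_D·(-4.7) = -30.2 − (-29.461) = -0.739
Substitute f_D = 0.460 − f_C:
f_C·(1.0 − -4.7) = -0.739 − 0.460×(-4.7) = 1.423
f_C = 1.423 / 5.7 = 0.2497

0.250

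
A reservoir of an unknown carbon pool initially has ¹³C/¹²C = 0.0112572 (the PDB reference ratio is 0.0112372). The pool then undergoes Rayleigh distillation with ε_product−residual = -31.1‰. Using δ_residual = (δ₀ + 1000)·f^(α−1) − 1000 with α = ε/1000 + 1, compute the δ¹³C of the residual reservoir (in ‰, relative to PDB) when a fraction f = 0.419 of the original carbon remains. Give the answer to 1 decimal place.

δ₀ = (0.0112572/0.0112372 − 1)×1000 = (1.001780 − 1)×1000 = 1.780‰
α − 1 = ε/1000 = -0.0311
f^(α−1) = 0.419^(-0.0311) = 1.027423
δ_res = (1.780 + 1000) × 1.027423 − 1000 = 1029.251 − 1000 = 29.25‰

29.3‰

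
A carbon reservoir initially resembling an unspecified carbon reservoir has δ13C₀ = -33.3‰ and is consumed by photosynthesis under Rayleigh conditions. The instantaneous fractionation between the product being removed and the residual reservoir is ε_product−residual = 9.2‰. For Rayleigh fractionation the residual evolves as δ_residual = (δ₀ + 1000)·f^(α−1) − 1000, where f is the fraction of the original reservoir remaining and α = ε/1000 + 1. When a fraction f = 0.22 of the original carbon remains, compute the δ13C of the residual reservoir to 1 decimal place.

Rayleigh residual: δ_res = (δ₀ + 1000)·f^(α−1) − 1000
α = ε/1000 + 1 = 1.00920, so α − 1 = 0.00920
f^(α−1) = 0.22^(0.00920) = 0.986167
δ_res = (-33.3 + 1000) × 0.986167 − 1000 = 953.327 − 1000 = -46.67‰

-46.7‰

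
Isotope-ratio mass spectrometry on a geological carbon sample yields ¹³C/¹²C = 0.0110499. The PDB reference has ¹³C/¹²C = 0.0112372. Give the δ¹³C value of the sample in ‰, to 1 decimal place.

δ¹³C = (R_sample / R_standard − 1) × 1000
R_sample / R_standard = 0.0110499 / 0.0112372 = 0.983332
δ¹³C = (0.983332 − 1) × 1000 = -16.67‰

-16.7‰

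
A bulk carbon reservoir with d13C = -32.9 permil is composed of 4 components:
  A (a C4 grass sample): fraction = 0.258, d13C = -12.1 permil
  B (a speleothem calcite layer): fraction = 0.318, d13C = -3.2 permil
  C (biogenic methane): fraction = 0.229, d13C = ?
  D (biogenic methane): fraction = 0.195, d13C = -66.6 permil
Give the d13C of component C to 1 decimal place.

Isotope mass balance: δ_bulk = Σ fᵢ·δᵢ.
-32.9 = 0.258×(-12.1) + 0.318×(-3.2) + 0.229×δ_C + 0.195×(-66.6)
0.229·δ_C = -32.9 − (-17.126) = -15.774
δ_C = -15.774 / 0.229 = -68.88 permil

-68.9 permil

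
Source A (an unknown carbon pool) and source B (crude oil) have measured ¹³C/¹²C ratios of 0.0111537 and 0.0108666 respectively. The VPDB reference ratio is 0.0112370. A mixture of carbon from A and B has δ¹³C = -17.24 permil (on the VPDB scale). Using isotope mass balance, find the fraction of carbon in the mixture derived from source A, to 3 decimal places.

0.615

δ_A = (0.0111537/0.0112370 − 1)×1000 = (0.992587 − 1)×1000 = -7.413 permil
δ_B = (0.0108666/0.0112370 − 1)×1000 = (0.967037 − 1)×1000 = -32.963 permil
f_A = (δ_mix − δ_B)/(δ_A − δ_B) = (-17.24 − (-32.963))/(-7.413 − (-32.963))
f_A = 15.723 / 25.550 = 0.6154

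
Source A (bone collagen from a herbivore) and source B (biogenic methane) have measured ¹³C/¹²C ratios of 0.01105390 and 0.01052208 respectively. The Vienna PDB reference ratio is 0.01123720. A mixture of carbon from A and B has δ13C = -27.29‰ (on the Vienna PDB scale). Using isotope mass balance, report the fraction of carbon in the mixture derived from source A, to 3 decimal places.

0.768

δ_A = (0.01105390/0.01123720 − 1)×1000 = (0.983688 − 1)×1000 = -16.312‰
δ_B = (0.01052208/0.01123720 − 1)×1000 = (0.936361 − 1)×1000 = -63.639‰
f_A = (δ_mix − δ_B)/(δ_A − δ_B) = (-27.29 − (-63.639))/(-16.312 − (-63.639))
f_A = 36.349 / 47.327 = 0.7680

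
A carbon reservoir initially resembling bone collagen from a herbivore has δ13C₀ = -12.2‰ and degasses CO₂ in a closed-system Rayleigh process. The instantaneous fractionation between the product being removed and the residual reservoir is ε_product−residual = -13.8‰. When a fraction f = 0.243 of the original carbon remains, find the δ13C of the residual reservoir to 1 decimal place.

7.3‰

Rayleigh residual: δ_res = (δ₀ + 1000)·f^(α−1) − 1000
α = ε/1000 + 1 = 0.98620, so α − 1 = -0.01380
f^(α−1) = 0.243^(-0.01380) = 1.019715
δ_res = (-12.2 + 1000) × 1.019715 − 1000 = 1007.274 − 1000 = 7.27‰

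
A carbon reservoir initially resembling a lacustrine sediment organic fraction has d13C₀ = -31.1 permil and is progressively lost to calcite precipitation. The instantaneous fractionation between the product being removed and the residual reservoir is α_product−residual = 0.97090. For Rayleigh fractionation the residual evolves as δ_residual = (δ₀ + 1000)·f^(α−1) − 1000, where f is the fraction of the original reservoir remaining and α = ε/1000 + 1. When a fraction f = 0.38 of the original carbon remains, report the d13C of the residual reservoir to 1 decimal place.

Rayleigh residual: δ_res = (δ₀ + 1000)·f^(α−1) − 1000
α − 1 = -0.02910
f^(α−1) = 0.38^(-0.02910) = 1.028557
δ_res = (-31.1 + 1000) × 1.028557 − 1000 = 996.569 − 1000 = -3.43 permil

-3.4 permil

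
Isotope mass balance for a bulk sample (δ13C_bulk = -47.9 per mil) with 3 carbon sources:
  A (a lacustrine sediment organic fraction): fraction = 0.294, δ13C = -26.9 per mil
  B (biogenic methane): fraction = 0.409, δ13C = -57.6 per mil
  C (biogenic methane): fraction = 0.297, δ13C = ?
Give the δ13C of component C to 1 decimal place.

Isotope mass balance: δ_bulk = Σ fᵢ·δᵢ.
-47.9 = 0.294×(-26.9) + 0.409×(-57.6) + 0.297×δ_C
0.297·δ_C = -47.9 − (-31.467) = -16.433
δ_C = -16.433 / 0.297 = -55.33 per mil

-55.3 per mil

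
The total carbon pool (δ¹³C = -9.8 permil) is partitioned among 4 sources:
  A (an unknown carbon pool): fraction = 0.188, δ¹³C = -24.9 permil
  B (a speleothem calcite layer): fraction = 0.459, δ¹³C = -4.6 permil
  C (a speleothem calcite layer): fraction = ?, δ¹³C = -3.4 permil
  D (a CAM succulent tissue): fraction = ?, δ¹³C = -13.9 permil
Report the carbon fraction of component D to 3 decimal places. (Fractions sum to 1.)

Let f_D and f_C be the unknown fractions; fractions sum to 1 so f_D + f_C = 0.353.
Mass balance: Σ fᵢ·δᵢ = δ_bulk ⇒ f_D·(-13.9) + f_C·(-3.4) = -9.8 − (-6.793) = -3.007
Substitute f_C = 0.353 − f_D:
f_D·(-13.9 − -3.4) = -3.007 − 0.353×(-3.4) = -1.807
f_D = -1.807 / -10.5 = 0.1721

0.172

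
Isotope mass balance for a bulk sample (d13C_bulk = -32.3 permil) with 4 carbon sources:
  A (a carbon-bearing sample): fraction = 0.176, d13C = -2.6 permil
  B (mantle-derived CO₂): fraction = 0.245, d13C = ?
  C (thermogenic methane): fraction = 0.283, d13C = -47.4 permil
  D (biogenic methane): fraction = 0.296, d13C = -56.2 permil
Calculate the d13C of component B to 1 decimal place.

-7.3 permil

Isotope mass balance: δ_bulk = Σ fᵢ·δᵢ.
-32.3 = 0.176×(-2.6) + 0.245×δ_B + 0.283×(-47.4) + 0.296×(-56.2)
0.245·δ_B = -32.3 − (-30.507) = -1.793
δ_B = -1.793 / 0.245 = -7.32 permil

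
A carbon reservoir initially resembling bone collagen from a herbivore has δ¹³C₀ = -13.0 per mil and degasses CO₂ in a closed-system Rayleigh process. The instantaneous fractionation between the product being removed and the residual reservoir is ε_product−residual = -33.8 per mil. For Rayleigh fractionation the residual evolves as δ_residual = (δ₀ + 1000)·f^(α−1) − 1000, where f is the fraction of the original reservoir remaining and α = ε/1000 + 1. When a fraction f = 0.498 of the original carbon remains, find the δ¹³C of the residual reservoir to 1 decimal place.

Rayleigh residual: δ_res = (δ₀ + 1000)·f^(α−1) − 1000
α = ε/1000 + 1 = 0.96620, so α − 1 = -0.03380
f^(α−1) = 0.498^(-0.03380) = 1.023844
δ_res = (-13.0 + 1000) × 1.023844 − 1000 = 1010.534 − 1000 = 10.53 per mil

10.5 per mil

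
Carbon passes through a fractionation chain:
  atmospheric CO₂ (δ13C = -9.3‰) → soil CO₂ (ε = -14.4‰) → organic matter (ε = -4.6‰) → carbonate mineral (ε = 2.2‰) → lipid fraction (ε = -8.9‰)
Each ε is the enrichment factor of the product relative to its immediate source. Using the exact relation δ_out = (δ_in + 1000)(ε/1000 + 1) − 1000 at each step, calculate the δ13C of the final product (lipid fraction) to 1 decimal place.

step 1: δ = (-9.30 + 1000)·(-14.4/1000 + 1) − 1000 = -23.57‰
step 2: δ = (-23.57 + 1000)·(-4.6/1000 + 1) − 1000 = -28.06‰
step 3: δ = (-28.06 + 1000)·(2.2/1000 + 1) − 1000 = -25.92‰
step 4: δ = (-25.92 + 1000)·(-8.9/1000 + 1) − 1000 = -34.59‰

-34.6‰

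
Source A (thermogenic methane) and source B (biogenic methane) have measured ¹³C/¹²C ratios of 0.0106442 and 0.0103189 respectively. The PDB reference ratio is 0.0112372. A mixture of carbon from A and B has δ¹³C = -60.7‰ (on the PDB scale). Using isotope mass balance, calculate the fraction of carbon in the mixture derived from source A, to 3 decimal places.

0.726

δ_A = (0.0106442/0.0112372 − 1)×1000 = (0.947229 − 1)×1000 = -52.771‰
δ_B = (0.0103189/0.0112372 − 1)×1000 = (0.918280 − 1)×1000 = -81.720‰
f_A = (δ_mix − δ_B)/(δ_A − δ_B) = (-60.7 − (-81.720))/(-52.771 − (-81.720))
f_A = 21.020 / 28.948 = 0.7261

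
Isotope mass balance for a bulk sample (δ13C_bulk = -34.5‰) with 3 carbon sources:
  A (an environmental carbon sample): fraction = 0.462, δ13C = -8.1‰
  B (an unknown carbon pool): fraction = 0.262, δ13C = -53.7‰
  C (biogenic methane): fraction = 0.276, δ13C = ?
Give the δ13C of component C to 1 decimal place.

Isotope mass balance: δ_bulk = Σ fᵢ·δᵢ.
-34.5 = 0.462×(-8.1) + 0.262×(-53.7) + 0.276×δ_C
0.276·δ_C = -34.5 − (-17.812) = -16.688
δ_C = -16.688 / 0.276 = -60.47‰

-60.5‰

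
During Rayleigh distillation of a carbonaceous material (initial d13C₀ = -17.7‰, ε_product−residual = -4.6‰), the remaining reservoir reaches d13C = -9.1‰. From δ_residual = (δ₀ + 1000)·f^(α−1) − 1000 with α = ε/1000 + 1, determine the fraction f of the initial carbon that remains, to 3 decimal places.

0.150

α − 1 = ε/1000 = -0.0046
(δ_res + 1000)/(δ₀ + 1000) = (-9.1 + 1000)/(-17.7 + 1000) = 990.9/982.3 = 1.008755
f = 1.008755^(1/-0.0046) = exp(ln(1.008755)/-0.0046) = exp(0.00872/-0.0046)
f = exp(-1.8950) = 0.1503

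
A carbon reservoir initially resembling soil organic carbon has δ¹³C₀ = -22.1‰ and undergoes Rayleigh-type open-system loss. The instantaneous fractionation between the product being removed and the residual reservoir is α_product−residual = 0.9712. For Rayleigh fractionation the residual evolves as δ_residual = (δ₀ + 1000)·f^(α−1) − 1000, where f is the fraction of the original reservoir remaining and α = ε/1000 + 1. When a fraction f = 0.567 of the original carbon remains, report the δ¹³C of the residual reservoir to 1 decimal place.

-6.0‰

Rayleigh residual: δ_res = (δ₀ + 1000)·f^(α−1) − 1000
α − 1 = -0.02880
f^(α−1) = 0.567^(-0.02880) = 1.016475
δ_res = (-22.1 + 1000) × 1.016475 − 1000 = 994.011 − 1000 = -5.99‰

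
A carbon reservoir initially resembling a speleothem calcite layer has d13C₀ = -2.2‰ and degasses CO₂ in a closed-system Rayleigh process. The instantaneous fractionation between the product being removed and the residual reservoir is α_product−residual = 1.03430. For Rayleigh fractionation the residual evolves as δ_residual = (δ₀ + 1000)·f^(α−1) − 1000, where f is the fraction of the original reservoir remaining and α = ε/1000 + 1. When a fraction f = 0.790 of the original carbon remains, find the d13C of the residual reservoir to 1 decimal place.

Rayleigh residual: δ_res = (δ₀ + 1000)·f^(α−1) − 1000
α − 1 = 0.03430
f^(α−1) = 0.790^(0.03430) = 0.991947
δ_res = (-2.2 + 1000) × 0.991947 − 1000 = 989.765 − 1000 = -10.23‰

-10.2‰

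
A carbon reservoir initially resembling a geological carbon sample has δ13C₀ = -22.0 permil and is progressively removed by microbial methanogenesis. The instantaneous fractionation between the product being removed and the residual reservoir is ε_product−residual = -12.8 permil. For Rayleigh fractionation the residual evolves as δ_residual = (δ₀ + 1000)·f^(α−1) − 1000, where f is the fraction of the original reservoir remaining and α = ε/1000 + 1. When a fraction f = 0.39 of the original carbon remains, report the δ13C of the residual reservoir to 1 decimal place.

Rayleigh residual: δ_res = (δ₀ + 1000)·f^(α−1) − 1000
α = ε/1000 + 1 = 0.98720, so α − 1 = -0.01280
f^(α−1) = 0.39^(-0.01280) = 1.012126
δ_res = (-22.0 + 1000) × 1.012126 − 1000 = 989.859 − 1000 = -10.14 permil

-10.1 permil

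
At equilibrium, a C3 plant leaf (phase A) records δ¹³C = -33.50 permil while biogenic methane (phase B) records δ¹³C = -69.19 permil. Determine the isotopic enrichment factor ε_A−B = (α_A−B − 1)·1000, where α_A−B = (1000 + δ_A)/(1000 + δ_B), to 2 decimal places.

38.34 permil

α_A−B = (1000 + -33.50) / (1000 + -69.19) = 966.50 / 930.81 = 1.038343
ε_A−B = (1.038343 − 1) × 1000 = 38.343 permil
(The approximation ε ≈ δ_A − δ_B would give 35.69 permil.)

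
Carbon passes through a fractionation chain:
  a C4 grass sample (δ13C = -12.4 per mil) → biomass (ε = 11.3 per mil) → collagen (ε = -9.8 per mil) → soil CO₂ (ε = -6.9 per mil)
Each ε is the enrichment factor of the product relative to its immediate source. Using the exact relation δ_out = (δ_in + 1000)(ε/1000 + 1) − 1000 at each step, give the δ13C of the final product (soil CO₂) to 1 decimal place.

step 1: δ = (-12.40 + 1000)·(11.3/1000 + 1) − 1000 = -1.24 per mil
step 2: δ = (-1.24 + 1000)·(-9.8/1000 + 1) − 1000 = -11.03 per mil
step 3: δ = (-11.03 + 1000)·(-6.9/1000 + 1) − 1000 = -17.85 per mil

-17.9 per mil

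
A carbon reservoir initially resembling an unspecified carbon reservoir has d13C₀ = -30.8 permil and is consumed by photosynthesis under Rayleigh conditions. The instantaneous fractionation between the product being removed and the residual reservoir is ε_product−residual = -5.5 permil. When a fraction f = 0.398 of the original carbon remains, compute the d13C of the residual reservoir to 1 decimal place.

-25.9 permil

Rayleigh residual: δ_res = (δ₀ + 1000)·f^(α−1) − 1000
α = ε/1000 + 1 = 0.99450, so α − 1 = -0.00550
f^(α−1) = 0.398^(-0.00550) = 1.005080
δ_res = (-30.8 + 1000) × 1.005080 − 1000 = 974.124 − 1000 = -25.88 permil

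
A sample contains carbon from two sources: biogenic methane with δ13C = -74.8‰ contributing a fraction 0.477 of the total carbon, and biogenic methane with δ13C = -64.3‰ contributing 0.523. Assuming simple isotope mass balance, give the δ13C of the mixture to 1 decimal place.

δ_mix = f_A·δ_A + f_B·δ_B
δ_mix = 0.477 × (-74.8) + 0.523 × (-64.3)
δ_mix = -35.68 + -33.63 = -69.31‰

-69.3‰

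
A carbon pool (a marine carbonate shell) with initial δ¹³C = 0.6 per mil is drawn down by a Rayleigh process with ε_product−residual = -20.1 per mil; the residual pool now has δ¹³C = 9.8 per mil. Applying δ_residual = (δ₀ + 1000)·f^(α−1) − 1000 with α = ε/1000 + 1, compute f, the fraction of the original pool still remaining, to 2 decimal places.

α − 1 = ε/1000 = -0.0201
(δ_res + 1000)/(δ₀ + 1000) = (9.8 + 1000)/(0.6 + 1000) = 1009.8/1000.6 = 1.009194
f = 1.009194^(1/-0.0201) = exp(ln(1.009194)/-0.0201) = exp(0.00915/-0.0201)
f = exp(-0.4553) = 0.6342

0.63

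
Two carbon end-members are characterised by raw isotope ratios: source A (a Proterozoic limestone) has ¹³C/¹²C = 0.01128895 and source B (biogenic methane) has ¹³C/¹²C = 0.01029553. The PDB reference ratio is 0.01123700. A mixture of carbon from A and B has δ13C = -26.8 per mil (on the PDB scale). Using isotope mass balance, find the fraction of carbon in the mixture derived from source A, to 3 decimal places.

δ_A = (0.01128895/0.01123700 − 1)×1000 = (1.004623 − 1)×1000 = 4.623 per mil
δ_B = (0.01029553/0.01123700 − 1)×1000 = (0.916217 − 1)×1000 = -83.783 per mil
f_A = (δ_mix − δ_B)/(δ_A − δ_B) = (-26.8 − (-83.783))/(4.623 − (-83.783))
f_A = 56.983 / 88.406 = 0.6446

0.645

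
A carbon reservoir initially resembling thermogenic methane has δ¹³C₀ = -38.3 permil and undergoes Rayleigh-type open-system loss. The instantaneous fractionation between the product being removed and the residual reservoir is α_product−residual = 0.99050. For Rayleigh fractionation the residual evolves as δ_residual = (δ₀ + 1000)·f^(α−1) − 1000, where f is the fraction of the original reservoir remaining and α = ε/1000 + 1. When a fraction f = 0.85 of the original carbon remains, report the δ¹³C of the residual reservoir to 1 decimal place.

Rayleigh residual: δ_res = (δ₀ + 1000)·f^(α−1) − 1000
α − 1 = -0.00950
f^(α−1) = 0.85^(-0.00950) = 1.001545
δ_res = (-38.3 + 1000) × 1.001545 − 1000 = 963.186 − 1000 = -36.81 permil

-36.8 permil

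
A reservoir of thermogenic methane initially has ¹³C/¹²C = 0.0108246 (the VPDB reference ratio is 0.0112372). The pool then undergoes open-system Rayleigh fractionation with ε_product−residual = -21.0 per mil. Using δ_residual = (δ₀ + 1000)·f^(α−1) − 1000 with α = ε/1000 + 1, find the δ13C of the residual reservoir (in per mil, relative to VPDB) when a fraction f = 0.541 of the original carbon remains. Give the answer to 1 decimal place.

-24.2 per mil

δ₀ = (0.0108246/0.0112372 − 1)×1000 = (0.963283 − 1)×1000 = -36.717 per mil
α − 1 = ε/1000 = -0.0210
f^(α−1) = 0.541^(-0.0210) = 1.012985
δ_res = (-36.717 + 1000) × 1.012985 − 1000 = 975.791 − 1000 = -24.21 per mil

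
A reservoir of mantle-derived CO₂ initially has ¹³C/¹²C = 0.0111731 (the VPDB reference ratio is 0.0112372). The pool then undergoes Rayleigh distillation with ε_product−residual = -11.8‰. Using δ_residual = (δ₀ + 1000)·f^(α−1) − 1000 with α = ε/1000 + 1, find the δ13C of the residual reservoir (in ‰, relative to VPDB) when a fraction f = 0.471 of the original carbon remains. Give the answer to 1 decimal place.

δ₀ = (0.0111731/0.0112372 − 1)×1000 = (0.994296 − 1)×1000 = -5.704‰
α − 1 = ε/1000 = -0.0118
f^(α−1) = 0.471^(-0.0118) = 1.008924
δ_res = (-5.704 + 1000) × 1.008924 − 1000 = 1003.169 − 1000 = 3.17‰

3.2‰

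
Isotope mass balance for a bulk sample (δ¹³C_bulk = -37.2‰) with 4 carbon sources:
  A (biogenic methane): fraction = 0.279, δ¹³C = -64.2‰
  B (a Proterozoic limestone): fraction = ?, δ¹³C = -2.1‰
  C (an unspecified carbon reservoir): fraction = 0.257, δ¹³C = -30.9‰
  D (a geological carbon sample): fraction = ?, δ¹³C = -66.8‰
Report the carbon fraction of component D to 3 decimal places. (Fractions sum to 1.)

0.160

Let f_D and f_B be the unknown fractions; fractions sum to 1 so f_D + f_B = 0.464.
Mass balance: Σ fᵢ·δᵢ = δ_bulk ⇒ f_D·(-66.8) + f_B·(-2.1) = -37.2 − (-25.853) = -11.347
Substitute f_B = 0.464 − f_D:
f_D·(-66.8 − -2.1) = -11.347 − 0.464×(-2.1) = -10.372
f_D = -10.372 / -64.7 = 0.1603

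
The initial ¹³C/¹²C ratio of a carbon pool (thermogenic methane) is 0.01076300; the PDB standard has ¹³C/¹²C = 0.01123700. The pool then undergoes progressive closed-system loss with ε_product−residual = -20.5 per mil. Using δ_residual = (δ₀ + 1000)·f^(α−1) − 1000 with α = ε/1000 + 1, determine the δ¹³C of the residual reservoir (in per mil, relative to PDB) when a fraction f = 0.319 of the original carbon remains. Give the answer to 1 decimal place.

δ₀ = (0.01076300/0.01123700 − 1)×1000 = (0.957818 − 1)×1000 = -42.182 per mil
α − 1 = ε/1000 = -0.0205
f^(α−1) = 0.319^(-0.0205) = 1.023699
δ_res = (-42.182 + 1000) × 1.023699 − 1000 = 980.517 − 1000 = -19.48 per mil

-19.5 per mil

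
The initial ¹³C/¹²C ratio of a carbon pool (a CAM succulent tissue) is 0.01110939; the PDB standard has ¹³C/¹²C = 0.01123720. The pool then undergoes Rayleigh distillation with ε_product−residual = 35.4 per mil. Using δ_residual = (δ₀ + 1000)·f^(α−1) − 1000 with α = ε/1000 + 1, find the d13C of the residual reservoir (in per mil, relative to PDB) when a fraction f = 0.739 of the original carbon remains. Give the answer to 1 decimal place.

-21.9 per mil

δ₀ = (0.01110939/0.01123720 − 1)×1000 = (0.988626 − 1)×1000 = -11.374 per mil
α − 1 = ε/1000 = 0.0354
f^(α−1) = 0.739^(0.0354) = 0.989350
δ_res = (-11.374 + 1000) × 0.989350 − 1000 = 978.097 − 1000 = -21.90 per mil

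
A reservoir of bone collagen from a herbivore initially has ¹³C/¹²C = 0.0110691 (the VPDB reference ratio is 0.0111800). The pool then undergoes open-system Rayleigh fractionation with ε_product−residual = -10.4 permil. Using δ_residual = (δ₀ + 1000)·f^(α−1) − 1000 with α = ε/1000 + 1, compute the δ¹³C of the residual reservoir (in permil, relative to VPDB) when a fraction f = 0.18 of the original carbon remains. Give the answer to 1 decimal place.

δ₀ = (0.0110691/0.0111800 − 1)×1000 = (0.990081 − 1)×1000 = -9.919 permil
α − 1 = ε/1000 = -0.0104
f^(α−1) = 0.18^(-0.0104) = 1.017994
δ_res = (-9.919 + 1000) × 1.017994 − 1000 = 1007.896 − 1000 = 7.90 permil

7.9 permil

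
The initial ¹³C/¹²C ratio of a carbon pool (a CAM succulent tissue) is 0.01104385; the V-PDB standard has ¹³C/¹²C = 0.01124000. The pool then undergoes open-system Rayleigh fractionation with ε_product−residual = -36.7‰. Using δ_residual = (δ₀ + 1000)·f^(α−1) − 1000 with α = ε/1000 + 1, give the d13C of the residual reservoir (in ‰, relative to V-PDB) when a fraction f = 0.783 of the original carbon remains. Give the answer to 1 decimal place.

δ₀ = (0.01104385/0.01124000 − 1)×1000 = (0.982549 − 1)×1000 = -17.451‰
α − 1 = ε/1000 = -0.0367
f^(α−1) = 0.783^(-0.0367) = 1.009018
δ_res = (-17.451 + 1000) × 1.009018 − 1000 = 991.410 − 1000 = -8.59‰

-8.6‰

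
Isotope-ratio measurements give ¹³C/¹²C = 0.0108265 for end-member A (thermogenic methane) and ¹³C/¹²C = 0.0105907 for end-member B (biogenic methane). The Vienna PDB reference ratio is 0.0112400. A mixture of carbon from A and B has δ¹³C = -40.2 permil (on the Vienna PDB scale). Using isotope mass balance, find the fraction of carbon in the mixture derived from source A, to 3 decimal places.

δ_A = (0.0108265/0.0112400 − 1)×1000 = (0.963212 − 1)×1000 = -36.788 permil
δ_B = (0.0105907/0.0112400 − 1)×1000 = (0.942233 − 1)×1000 = -57.767 permil
f_A = (δ_mix − δ_B)/(δ_A − δ_B) = (-40.2 − (-57.767))/(-36.788 − (-57.767))
f_A = 17.567 / 20.979 = 0.8374

0.837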